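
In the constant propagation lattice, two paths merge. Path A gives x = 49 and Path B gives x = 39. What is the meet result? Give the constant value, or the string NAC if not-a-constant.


Meet operation: if both paths give the same constant, result is that constant; if they differ, result is NAC (not-a-constant).
Path A: 49, Path B: 39 -> differ
Result: not-a-constant -> NAC

NAC


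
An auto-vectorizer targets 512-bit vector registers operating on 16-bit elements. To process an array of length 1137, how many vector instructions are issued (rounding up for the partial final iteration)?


Width = 512 / 16 = 32 elements per vector op
Iterations = ceil(1137 / 32) = 36

36


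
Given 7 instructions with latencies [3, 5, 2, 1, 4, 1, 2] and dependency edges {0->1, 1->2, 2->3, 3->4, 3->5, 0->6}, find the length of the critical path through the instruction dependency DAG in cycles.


Compute longest path through dependency graph: dist(Ik) = max over predecessors of dist + latency(Ik).
dist(I0) = latency 3 = 3
dist(I1) = dist(I0) + 5 = 3 + 5 = 8
dist(I2) = dist(I1) + 2 = 8 + 2 = 10
dist(I3) = dist(I2) + 1 = 10 + 1 = 11
dist(I4) = dist(I3) + 4 = 11 + 4 = 15
dist(I5) = dist(I3) + 1 = 11 + 1 = 12
dist(I6) = dist(I0) + 2 = 3 + 2 = 5
Critical path = max dist = 15

15


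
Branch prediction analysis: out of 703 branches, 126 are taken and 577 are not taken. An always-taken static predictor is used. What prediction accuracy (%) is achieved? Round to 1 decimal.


Predictor: always-taken
Correct predictions = 126
Accuracy = 126 / 703 * 100 = 17.9%

17.9


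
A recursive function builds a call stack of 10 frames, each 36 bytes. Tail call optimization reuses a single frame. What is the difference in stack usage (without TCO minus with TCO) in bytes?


Without TCO: 10 * 36 = 360 bytes
With TCO: reuse 1 frame = 36 bytes
Savings = 360 - 36 = 324

324


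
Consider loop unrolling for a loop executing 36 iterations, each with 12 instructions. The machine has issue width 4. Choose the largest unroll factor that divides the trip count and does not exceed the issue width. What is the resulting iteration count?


Largest divisor of 36 <= 4 is 4
New iterations = 36 / 4 = 9

9


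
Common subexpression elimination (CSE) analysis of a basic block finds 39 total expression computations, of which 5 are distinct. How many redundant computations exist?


CSE count = total expressions - unique expressions
= 39 - 5 = 34

34


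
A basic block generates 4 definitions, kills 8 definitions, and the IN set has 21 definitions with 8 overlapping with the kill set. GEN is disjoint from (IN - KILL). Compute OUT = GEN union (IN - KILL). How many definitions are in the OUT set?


IN - KILL: 21 - 8 = 13 surviving definitions
OUT = GEN + surviving = 4 + 13 = 17

17


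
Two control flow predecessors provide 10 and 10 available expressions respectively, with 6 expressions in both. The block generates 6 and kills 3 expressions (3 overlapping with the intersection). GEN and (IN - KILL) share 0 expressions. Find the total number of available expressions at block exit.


IN = intersection of predecessors = 6
IN - KILL = 6 - 3 = 3
|OUT| = |GEN| + |IN - KILL| - |GEN ∩ (IN - KILL)| = 6 + 3 - 0 = 9

9


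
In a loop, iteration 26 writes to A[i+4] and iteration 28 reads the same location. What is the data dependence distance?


Distance = read iteration - write iteration
= 28 - 26 = 2

2


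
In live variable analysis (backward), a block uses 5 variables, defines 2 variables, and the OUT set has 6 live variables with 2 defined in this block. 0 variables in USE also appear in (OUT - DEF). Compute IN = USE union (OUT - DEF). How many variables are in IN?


OUT - DEF: 6 - 2 = 4
|IN| = |USE| + |OUT - DEF| - |USE ∩ (OUT - DEF)| = 5 + 4 - 0 = 9

9


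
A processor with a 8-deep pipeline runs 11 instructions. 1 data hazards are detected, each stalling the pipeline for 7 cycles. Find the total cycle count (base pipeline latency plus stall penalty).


Base cycles = 8 + 11 - 1 = 18
Total stalls = 1 * 7 = 7
Total = 18 + 7 = 25

25


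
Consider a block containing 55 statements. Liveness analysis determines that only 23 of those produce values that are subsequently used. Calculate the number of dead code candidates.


Dead code = total statements - live definitions
= 55 - 23 = 32

32


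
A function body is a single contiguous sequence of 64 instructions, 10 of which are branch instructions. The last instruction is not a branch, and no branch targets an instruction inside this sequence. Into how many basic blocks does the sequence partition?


With no in-sequence branch targets, the leaders are the first instruction plus the instruction after each branch.
Number of basic blocks = branches + 1
= 10 + 1 = 11

11


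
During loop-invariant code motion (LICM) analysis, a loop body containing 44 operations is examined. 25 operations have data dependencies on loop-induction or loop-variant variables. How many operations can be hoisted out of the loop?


Invariant candidates = total - loop-dependent
= 44 - 25 = 19

19


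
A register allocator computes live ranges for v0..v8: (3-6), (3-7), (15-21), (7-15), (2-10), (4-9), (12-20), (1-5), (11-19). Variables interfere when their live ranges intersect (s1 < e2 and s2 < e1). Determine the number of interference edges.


Check all pairs for overlapping intervals.
Two intervals (s1,e1) and (s2,e2) overlap if s1 < e2 and s2 < e1.
v0 (3-6) vs v1..v8: overlaps v1, v4, v5, v7 -> 4
v1 (3-7) vs v2..v8: overlaps v4, v5, v7 -> 3
v2 (15-21) vs v3..v8: overlaps v6, v8 -> 2
v3 (7-15) vs v4..v8: overlaps v4, v5, v6, v8 -> 4
v4 (2-10) vs v5..v8: overlaps v5, v7 -> 2
v5 (4-9) vs v6..v8: overlaps v7 -> 1
v6 (12-20) vs v7..v8: overlaps v8 -> 1
v7 (1-5) vs v8: overlaps none -> 0
Total overlapping pairs = 4 + 3 + 2 + 4 + 2 + 1 + 1 + 0 = 17

17


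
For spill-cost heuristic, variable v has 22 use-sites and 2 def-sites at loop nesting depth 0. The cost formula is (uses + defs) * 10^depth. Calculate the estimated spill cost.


uses + defs = 22 + 2 = 24
10^0 = 1
Spill cost = 24 * 1 = 24

24


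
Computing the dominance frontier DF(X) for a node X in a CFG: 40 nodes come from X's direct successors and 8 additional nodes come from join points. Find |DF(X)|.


DF(X) = direct successor contributions + join point contributions
= 40 + 8 = 48

48


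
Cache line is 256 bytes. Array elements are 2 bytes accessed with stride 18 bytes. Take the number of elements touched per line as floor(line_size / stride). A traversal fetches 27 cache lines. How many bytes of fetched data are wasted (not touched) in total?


Elements per line = floor(256 / 18) = 14
Bytes used per line = 14 * 2 = 28
Wasted per line = 256 - 28 = 228
Total wasted = 228 * 27 = 6156

6156


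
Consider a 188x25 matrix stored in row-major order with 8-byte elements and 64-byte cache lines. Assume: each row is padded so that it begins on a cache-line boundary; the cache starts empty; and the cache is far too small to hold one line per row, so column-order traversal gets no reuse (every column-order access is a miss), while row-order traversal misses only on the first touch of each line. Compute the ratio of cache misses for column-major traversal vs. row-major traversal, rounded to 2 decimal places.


Each row occupies 25 * 8 = 200 bytes and starts on a line boundary, so it spans ceil(200 / 64) = 4 cache lines.
Row-major traversal misses (one per line touched): 188 * ceil(25 * 8 / 64) = 752
Column-major traversal misses (no reuse, every access misses): 188 * 25 = 4700
Ratio = 4700 / 752 = 6.25

6.25


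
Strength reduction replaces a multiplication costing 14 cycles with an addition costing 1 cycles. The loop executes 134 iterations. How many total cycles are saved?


Per-iteration saving = 14 - 1 = 13
Total saved = 134 * 13 = 1742

1742


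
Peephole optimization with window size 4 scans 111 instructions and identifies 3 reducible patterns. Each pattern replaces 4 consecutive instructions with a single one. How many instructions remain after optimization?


Each match removes 3 instructions.
Total removed = 3 * 3 = 9
Remaining = 111 - 9 = 102

102


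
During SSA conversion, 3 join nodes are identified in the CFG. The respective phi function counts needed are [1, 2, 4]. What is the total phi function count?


Total phi functions = sum of phi functions at each join node
= 1 + 2 + 4 = 7

7


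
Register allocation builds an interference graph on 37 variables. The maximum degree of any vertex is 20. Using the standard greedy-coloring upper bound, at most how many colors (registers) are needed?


Greedy coloring never needs more than (max_degree + 1) colors: when coloring a vertex, at most max_degree neighbors are already colored.
Upper bound = 20 + 1 = 21

21


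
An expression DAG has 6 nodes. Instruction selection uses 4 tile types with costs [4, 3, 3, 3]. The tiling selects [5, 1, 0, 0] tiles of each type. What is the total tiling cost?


Total cost = sum(count_i * cost_i)
= 5*4 + 1*3 + 0*3 + 0*3
= 23

23


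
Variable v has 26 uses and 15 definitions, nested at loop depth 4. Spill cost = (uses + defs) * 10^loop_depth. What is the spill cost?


uses + defs = 26 + 15 = 41
10^4 = 10000
Spill cost = 41 * 10000 = 410000

410000


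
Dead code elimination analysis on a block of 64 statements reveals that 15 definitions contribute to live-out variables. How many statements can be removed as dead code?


Dead code = total statements - live definitions
= 64 - 15 = 49

49


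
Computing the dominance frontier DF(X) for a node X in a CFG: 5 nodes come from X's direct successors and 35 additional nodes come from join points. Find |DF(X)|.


DF(X) = direct successor contributions + join point contributions
= 5 + 35 = 40

40


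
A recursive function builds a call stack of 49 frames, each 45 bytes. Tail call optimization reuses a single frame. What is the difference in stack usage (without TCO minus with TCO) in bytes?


Without TCO: 49 * 45 = 2205 bytes
With TCO: reuse 1 frame = 45 bytes
Savings = 2205 - 45 = 2160

2160


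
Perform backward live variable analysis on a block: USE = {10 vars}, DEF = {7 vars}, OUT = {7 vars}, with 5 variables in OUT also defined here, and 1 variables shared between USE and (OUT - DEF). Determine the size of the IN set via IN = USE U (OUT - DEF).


OUT - DEF: 7 - 5 = 2
|IN| = |USE| + |OUT - DEF| - |USE ∩ (OUT - DEF)| = 10 + 2 - 1 = 11

11


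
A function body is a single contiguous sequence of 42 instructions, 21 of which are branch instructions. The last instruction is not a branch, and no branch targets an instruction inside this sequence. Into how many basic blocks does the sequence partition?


With no in-sequence branch targets, the leaders are the first instruction plus the instruction after each branch.
Number of basic blocks = branches + 1
= 21 + 1 = 22

22


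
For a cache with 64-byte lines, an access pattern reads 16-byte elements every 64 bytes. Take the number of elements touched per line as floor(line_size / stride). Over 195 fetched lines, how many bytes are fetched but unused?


Elements per line = floor(64 / 64) = 1
Bytes used per line = 1 * 16 = 16
Wasted per line = 64 - 16 = 48
Total wasted = 48 * 195 = 9360

9360


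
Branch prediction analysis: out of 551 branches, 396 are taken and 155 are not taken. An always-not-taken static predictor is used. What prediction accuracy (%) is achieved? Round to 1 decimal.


Predictor: always-not-taken
Correct predictions = 155
Accuracy = 155 / 551 * 100 = 28.1%

28.1


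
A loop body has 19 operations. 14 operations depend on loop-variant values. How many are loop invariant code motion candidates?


Invariant candidates = total - loop-dependent
= 19 - 14 = 5

5


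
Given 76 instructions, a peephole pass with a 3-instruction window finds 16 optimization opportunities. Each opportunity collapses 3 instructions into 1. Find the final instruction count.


Each match removes 2 instructions.
Total removed = 16 * 2 = 32
Remaining = 76 - 32 = 44

44


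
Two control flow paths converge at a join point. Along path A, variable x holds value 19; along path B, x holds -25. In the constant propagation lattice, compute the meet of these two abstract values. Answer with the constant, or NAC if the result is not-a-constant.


Meet operation: if both paths give the same constant, result is that constant; if they differ, result is NAC (not-a-constant).
Path A: 19, Path B: -25 -> differ
Result: not-a-constant -> NAC

NAC


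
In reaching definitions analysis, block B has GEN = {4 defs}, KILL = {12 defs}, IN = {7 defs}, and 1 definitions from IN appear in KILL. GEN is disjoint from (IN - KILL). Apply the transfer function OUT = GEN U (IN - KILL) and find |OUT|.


IN - KILL: 7 - 1 = 6 surviving definitions
OUT = GEN + surviving = 4 + 6 = 10

10


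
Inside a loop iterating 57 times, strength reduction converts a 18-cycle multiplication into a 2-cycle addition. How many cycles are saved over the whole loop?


Per-iteration saving = 18 - 2 = 16
Total saved = 57 * 16 = 912

912


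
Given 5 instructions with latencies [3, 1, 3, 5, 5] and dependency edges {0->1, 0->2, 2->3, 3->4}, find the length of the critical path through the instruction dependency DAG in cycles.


Compute longest path through dependency graph: dist(Ik) = max over predecessors of dist + latency(Ik).
dist(I0) = latency 3 = 3
dist(I1) = dist(I0) + 1 = 3 + 1 = 4
dist(I2) = dist(I0) + 3 = 3 + 3 = 6
dist(I3) = dist(I2) + 5 = 6 + 5 = 11
dist(I4) = dist(I3) + 5 = 11 + 5 = 16
Critical path = max dist = 16

16


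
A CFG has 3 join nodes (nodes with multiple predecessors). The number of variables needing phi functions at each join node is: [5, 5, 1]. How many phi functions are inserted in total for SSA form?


Total phi functions = sum of phi functions at each join node
= 5 + 5 + 1 = 11

11


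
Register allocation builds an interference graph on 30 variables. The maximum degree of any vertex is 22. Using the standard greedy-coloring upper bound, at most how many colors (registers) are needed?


Greedy coloring never needs more than (max_degree + 1) colors: when coloring a vertex, at most max_degree neighbors are already colored.
Upper bound = 22 + 1 = 23

23


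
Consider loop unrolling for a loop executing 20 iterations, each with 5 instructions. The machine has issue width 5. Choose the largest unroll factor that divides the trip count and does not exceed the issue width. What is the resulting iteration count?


Largest divisor of 20 <= 5 is 5
New iterations = 20 / 5 = 4

4


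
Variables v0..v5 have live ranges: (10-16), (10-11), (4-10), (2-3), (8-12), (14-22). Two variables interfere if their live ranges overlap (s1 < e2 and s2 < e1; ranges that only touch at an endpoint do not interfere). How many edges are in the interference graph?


Check all pairs for overlapping intervals.
Two intervals (s1,e1) and (s2,e2) overlap if s1 < e2 and s2 < e1.
v0 (10-16) vs v1..v5: overlaps v1, v4, v5 -> 3
v1 (10-11) vs v2..v5: overlaps v4 -> 1
v2 (4-10) vs v3..v5: overlaps v4 -> 1
v3 (2-3) vs v4..v5: overlaps none -> 0
v4 (8-12) vs v5: overlaps none -> 0
Total overlapping pairs = 3 + 1 + 1 + 0 + 0 = 5

5


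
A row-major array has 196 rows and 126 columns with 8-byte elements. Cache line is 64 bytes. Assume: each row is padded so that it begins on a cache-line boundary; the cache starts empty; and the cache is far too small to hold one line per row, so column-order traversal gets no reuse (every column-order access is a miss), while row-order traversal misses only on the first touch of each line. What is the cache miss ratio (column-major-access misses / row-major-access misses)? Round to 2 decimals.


Each row occupies 126 * 8 = 1008 bytes and starts on a line boundary, so it spans ceil(1008 / 64) = 16 cache lines.
Row-major traversal misses (one per line touched): 196 * ceil(126 * 8 / 64) = 3136
Column-major traversal misses (no reuse, every access misses): 196 * 126 = 24696
Ratio = 24696 / 3136 = 7.88

7.88


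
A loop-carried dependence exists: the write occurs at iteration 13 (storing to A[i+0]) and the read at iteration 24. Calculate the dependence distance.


Distance = read iteration - write iteration
= 24 - 13 = 11

11


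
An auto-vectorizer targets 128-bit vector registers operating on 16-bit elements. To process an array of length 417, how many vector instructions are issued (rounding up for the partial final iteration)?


Width = 128 / 16 = 8 elements per vector op
Iterations = ceil(417 / 8) = 53

53


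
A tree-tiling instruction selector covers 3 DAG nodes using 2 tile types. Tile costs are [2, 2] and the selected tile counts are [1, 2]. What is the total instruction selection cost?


Total cost = sum(count_i * cost_i)
= 1*2 + 2*2
= 6

6


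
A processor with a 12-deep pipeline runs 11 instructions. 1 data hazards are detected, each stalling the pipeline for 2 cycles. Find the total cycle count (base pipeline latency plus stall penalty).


Base cycles = 12 + 11 - 1 = 22
Total stalls = 1 * 2 = 2
Total = 22 + 2 = 24

24


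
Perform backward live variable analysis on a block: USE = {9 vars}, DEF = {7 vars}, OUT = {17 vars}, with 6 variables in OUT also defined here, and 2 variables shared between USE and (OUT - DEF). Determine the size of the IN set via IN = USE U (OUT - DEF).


OUT - DEF: 17 - 6 = 11
|IN| = |USE| + |OUT - DEF| - |USE ∩ (OUT - DEF)| = 9 + 11 - 2 = 18

18


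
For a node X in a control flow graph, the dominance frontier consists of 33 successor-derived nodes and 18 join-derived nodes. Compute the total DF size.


DF(X) = direct successor contributions + join point contributions
= 33 + 18 = 51

51


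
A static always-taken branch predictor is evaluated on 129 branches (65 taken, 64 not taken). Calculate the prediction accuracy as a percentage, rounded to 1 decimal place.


Predictor: always-taken
Correct predictions = 65
Accuracy = 65 / 129 * 100 = 50.4%

50.4


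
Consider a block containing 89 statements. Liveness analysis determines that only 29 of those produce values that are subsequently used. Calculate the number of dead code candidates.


Dead code = total statements - live definitions
= 89 - 29 = 60

60


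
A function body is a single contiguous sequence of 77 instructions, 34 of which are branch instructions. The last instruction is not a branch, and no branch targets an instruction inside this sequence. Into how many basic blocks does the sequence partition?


With no in-sequence branch targets, the leaders are the first instruction plus the instruction after each branch.
Number of basic blocks = branches + 1
= 34 + 1 = 35

35


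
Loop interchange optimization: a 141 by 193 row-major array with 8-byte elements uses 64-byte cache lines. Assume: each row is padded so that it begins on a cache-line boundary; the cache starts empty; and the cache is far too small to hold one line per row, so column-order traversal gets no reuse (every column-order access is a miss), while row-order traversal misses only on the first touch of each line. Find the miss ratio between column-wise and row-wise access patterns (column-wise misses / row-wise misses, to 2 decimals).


Each row occupies 193 * 8 = 1544 bytes and starts on a line boundary, so it spans ceil(1544 / 64) = 25 cache lines.
Row-major traversal misses (one per line touched): 141 * ceil(193 * 8 / 64) = 3525
Column-major traversal misses (no reuse, every access misses): 141 * 193 = 27213
Ratio = 27213 / 3525 = 7.72

7.72


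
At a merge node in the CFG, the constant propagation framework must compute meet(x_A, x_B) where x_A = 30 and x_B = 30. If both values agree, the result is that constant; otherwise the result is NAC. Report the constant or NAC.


Meet operation: if both paths give the same constant, result is that constant; if they differ, result is NAC (not-a-constant).
Path A: 30, Path B: 30 -> equal
Result: constant -> 30

30


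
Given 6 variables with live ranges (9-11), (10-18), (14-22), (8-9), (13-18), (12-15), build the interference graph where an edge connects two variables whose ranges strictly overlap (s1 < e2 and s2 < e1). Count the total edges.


Check all pairs for overlapping intervals.
Two intervals (s1,e1) and (s2,e2) overlap if s1 < e2 and s2 < e1.
v0 (9-11) vs v1..v5: overlaps v1 -> 1
v1 (10-18) vs v2..v5: overlaps v2, v4, v5 -> 3
v2 (14-22) vs v3..v5: overlaps v4, v5 -> 2
v3 (8-9) vs v4..v5: overlaps none -> 0
v4 (13-18) vs v5: overlaps v5 -> 1
Total overlapping pairs = 1 + 3 + 2 + 0 + 1 = 7

7


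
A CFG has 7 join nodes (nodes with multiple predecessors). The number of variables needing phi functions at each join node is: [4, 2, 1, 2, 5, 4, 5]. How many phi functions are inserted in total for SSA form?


Total phi functions = sum of phi functions at each join node
= 4 + 2 + 1 + 2 + 5 + 4 + 5 = 23

23


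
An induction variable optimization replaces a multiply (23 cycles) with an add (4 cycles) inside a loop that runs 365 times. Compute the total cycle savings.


Per-iteration saving = 23 - 4 = 19
Total saved = 365 * 19 = 6935

6935


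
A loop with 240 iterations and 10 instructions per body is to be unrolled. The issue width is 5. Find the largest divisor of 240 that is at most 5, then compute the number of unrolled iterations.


Largest divisor of 240 <= 5 is 5
New iterations = 240 / 5 = 48

48


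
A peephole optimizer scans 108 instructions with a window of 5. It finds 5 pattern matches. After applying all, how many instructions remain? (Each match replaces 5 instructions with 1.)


Each match removes 4 instructions.
Total removed = 5 * 4 = 20
Remaining = 108 - 20 = 88

88


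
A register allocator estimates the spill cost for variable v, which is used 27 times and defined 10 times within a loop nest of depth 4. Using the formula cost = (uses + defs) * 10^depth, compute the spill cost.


uses + defs = 27 + 10 = 37
10^4 = 10000
Spill cost = 37 * 10000 = 370000

370000


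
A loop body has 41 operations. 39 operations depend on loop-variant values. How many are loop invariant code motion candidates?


Invariant candidates = total - loop-dependent
= 41 - 39 = 2

2


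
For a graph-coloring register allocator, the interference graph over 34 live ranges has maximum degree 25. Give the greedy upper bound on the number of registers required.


Greedy coloring never needs more than (max_degree + 1) colors: when coloring a vertex, at most max_degree neighbors are already colored.
Upper bound = 25 + 1 = 26

26


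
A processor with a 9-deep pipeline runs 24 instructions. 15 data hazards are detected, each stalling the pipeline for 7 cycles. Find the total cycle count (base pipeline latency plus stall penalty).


Base cycles = 9 + 24 - 1 = 32
Total stalls = 15 * 7 = 105
Total = 32 + 105 = 137

137


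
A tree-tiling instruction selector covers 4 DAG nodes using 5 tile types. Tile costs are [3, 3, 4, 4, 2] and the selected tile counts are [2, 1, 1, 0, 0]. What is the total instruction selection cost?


Total cost = sum(count_i * cost_i)
= 2*3 + 1*3 + 1*4 + 0*4 + 0*2
= 13

13


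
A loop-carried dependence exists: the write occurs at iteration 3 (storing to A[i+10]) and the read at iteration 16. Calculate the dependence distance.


Distance = read iteration - write iteration
= 16 - 3 = 13

13


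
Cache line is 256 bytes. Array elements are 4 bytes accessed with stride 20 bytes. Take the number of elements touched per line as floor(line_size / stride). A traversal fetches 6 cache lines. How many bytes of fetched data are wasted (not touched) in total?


Elements per line = floor(256 / 20) = 12
Bytes used per line = 12 * 4 = 48
Wasted per line = 256 - 48 = 208
Total wasted = 208 * 6 = 1248

1248


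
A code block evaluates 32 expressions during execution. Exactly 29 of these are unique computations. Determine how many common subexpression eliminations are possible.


CSE count = total expressions - unique expressions
= 32 - 29 = 3

3


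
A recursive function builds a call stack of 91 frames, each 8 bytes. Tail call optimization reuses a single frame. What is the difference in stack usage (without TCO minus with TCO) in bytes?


Without TCO: 91 * 8 = 728 bytes
With TCO: reuse 1 frame = 8 bytes
Savings = 728 - 8 = 720

720


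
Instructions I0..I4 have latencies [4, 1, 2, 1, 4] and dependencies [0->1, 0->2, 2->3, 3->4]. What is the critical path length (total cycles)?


Compute longest path through dependency graph: dist(Ik) = max over predecessors of dist + latency(Ik).
dist(I0) = latency 4 = 4
dist(I1) = dist(I0) + 1 = 4 + 1 = 5
dist(I2) = dist(I0) + 2 = 4 + 2 = 6
dist(I3) = dist(I2) + 1 = 6 + 1 = 7
dist(I4) = dist(I3) + 4 = 7 + 4 = 11
Critical path = max dist = 11

11


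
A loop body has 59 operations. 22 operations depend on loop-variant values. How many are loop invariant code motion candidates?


Invariant candidates = total - loop-dependent
= 59 - 22 = 37

37


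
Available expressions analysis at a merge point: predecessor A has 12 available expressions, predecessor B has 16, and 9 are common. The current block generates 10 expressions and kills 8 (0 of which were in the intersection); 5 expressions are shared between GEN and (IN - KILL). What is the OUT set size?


IN = intersection of predecessors = 9
IN - KILL = 9 - 0 = 9
|OUT| = |GEN| + |IN - KILL| - |GEN ∩ (IN - KILL)| = 10 + 9 - 5 = 14

14


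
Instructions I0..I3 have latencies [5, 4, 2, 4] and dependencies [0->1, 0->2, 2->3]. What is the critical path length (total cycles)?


Compute longest path through dependency graph: dist(Ik) = max over predecessors of dist + latency(Ik).
dist(I0) = latency 5 = 5
dist(I1) = dist(I0) + 4 = 5 + 4 = 9
dist(I2) = dist(I0) + 2 = 5 + 2 = 7
dist(I3) = dist(I2) + 4 = 7 + 4 = 11
Critical path = max dist = 11

11


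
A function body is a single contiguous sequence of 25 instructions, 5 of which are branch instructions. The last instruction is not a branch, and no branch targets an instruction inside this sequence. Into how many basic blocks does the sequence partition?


With no in-sequence branch targets, the leaders are the first instruction plus the instruction after each branch.
Number of basic blocks = branches + 1
= 5 + 1 = 6

6


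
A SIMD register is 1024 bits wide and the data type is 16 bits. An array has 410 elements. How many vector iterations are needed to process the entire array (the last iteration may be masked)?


Width = 1024 / 16 = 64 elements per vector op
Iterations = ceil(410 / 64) = 7

7


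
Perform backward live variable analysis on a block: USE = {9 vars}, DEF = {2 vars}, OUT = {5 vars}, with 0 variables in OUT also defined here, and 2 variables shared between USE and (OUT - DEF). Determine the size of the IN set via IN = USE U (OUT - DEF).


OUT - DEF: 5 - 0 = 5
|IN| = |USE| + |OUT - DEF| - |USE ∩ (OUT - DEF)| = 9 + 5 - 2 = 12

12


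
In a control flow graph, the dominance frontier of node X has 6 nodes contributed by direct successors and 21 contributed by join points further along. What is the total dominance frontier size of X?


DF(X) = direct successor contributions + join point contributions
= 6 + 21 = 27

27


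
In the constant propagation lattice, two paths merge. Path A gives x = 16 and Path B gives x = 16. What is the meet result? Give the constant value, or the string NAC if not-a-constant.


Meet operation: if both paths give the same constant, result is that constant; if they differ, result is NAC (not-a-constant).
Path A: 16, Path B: 16 -> equal
Result: constant -> 16

16


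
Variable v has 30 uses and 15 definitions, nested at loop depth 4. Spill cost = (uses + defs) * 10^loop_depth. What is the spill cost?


uses + defs = 30 + 15 = 45
10^4 = 10000
Spill cost = 45 * 10000 = 450000

450000


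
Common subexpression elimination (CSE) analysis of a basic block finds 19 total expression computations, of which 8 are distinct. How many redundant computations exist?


CSE count = total expressions - unique expressions
= 19 - 8 = 11

11


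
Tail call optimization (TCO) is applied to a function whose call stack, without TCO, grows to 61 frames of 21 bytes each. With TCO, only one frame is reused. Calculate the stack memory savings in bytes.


Without TCO: 61 * 21 = 1281 bytes
With TCO: reuse 1 frame = 21 bytes
Savings = 1281 - 21 = 1260

1260


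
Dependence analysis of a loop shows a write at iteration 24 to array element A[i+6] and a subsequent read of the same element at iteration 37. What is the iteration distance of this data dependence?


Distance = read iteration - write iteration
= 37 - 24 = 13

13


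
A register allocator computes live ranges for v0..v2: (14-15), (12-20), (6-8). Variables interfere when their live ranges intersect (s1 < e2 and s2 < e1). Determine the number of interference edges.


Check all pairs for overlapping intervals.
Two intervals (s1,e1) and (s2,e2) overlap if s1 < e2 and s2 < e1.
v0 (14-15) vs v1..v2: overlaps v1 -> 1
v1 (12-20) vs v2: overlaps none -> 0
Total overlapping pairs = 1 + 0 = 1

1


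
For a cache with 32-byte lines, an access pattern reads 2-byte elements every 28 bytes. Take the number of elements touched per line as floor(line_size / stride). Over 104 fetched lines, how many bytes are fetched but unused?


Elements per line = floor(32 / 28) = 1
Bytes used per line = 1 * 2 = 2
Wasted per line = 32 - 2 = 30
Total wasted = 30 * 104 = 3120

3120


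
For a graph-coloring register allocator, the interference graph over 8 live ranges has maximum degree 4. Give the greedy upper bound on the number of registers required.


Greedy coloring never needs more than (max_degree + 1) colors: when coloring a vertex, at most max_degree neighbors are already colored.
Upper bound = 4 + 1 = 5

5


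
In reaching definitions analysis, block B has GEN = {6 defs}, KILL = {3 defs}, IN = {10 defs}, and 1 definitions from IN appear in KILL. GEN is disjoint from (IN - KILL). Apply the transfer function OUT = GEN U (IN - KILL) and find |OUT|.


IN - KILL: 10 - 1 = 9 surviving definitions
OUT = GEN + surviving = 6 + 9 = 15

15


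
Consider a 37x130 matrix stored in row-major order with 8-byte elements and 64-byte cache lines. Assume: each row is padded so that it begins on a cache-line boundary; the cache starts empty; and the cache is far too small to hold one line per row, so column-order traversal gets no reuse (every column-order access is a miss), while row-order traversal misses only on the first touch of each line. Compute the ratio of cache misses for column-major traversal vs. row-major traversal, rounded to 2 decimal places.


Each row occupies 130 * 8 = 1040 bytes and starts on a line boundary, so it spans ceil(1040 / 64) = 17 cache lines.
Row-major traversal misses (one per line touched): 37 * ceil(130 * 8 / 64) = 629
Column-major traversal misses (no reuse, every access misses): 37 * 130 = 4810
Ratio = 4810 / 629 = 7.65

7.65


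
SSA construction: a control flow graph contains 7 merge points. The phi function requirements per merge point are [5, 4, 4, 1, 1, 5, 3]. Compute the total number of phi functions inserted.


Total phi functions = sum of phi functions at each join node
= 5 + 4 + 4 + 1 + 1 + 5 + 3 = 23

23


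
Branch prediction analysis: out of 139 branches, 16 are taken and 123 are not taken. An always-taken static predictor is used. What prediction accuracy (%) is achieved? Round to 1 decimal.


Predictor: always-taken
Correct predictions = 16
Accuracy = 16 / 139 * 100 = 11.5%

11.5


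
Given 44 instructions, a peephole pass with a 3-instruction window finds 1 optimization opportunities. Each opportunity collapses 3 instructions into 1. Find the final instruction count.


Each match removes 2 instructions.
Total removed = 1 * 2 = 2
Remaining = 44 - 2 = 42

42


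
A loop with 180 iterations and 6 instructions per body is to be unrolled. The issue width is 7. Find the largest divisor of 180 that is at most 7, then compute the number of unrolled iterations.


Largest divisor of 180 <= 7 is 6
New iterations = 180 / 6 = 30

30


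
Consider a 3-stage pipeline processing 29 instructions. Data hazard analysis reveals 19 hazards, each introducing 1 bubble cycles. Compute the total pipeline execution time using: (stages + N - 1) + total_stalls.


Base cycles = 3 + 29 - 1 = 31
Total stalls = 19 * 1 = 19
Total = 31 + 19 = 50

50


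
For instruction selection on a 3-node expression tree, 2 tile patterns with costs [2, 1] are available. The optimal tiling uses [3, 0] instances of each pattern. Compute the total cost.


Total cost = sum(count_i * cost_i)
= 3*2 + 0*1
= 6

6


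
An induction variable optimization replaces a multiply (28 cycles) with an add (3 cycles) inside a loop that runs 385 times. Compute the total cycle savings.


Per-iteration saving = 28 - 3 = 25
Total saved = 385 * 25 = 9625

9625


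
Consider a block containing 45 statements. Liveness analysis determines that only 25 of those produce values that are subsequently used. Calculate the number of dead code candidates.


Dead code = total statements - live definitions
= 45 - 25 = 20

20


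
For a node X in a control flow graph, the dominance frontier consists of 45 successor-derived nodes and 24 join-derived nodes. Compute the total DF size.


DF(X) = direct successor contributions + join point contributions
= 45 + 24 = 69

69


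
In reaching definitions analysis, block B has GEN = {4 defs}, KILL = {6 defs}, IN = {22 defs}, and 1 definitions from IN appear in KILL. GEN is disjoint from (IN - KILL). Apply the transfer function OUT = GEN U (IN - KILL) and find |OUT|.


IN - KILL: 22 - 1 = 21 surviving definitions
OUT = GEN + surviving = 4 + 21 = 25

25


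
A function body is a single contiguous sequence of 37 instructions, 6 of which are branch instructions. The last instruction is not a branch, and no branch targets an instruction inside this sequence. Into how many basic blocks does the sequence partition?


With no in-sequence branch targets, the leaders are the first instruction plus the instruction after each branch.
Number of basic blocks = branches + 1
= 6 + 1 = 7

7


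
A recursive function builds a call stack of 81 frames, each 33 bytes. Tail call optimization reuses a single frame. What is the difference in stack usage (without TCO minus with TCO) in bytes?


Without TCO: 81 * 33 = 2673 bytes
With TCO: reuse 1 frame = 33 bytes
Savings = 2673 - 33 = 2640

2640


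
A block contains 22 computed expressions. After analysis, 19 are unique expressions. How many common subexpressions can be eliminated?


CSE count = total expressions - unique expressions
= 22 - 19 = 3

3


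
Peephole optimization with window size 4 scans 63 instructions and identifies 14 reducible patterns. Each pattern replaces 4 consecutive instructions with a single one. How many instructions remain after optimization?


Each match removes 3 instructions.
Total removed = 14 * 3 = 42
Remaining = 63 - 42 = 21

21


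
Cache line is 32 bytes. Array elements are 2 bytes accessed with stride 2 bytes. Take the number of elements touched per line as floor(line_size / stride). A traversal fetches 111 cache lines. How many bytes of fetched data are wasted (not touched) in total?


Elements per line = floor(32 / 2) = 16
Bytes used per line = 16 * 2 = 32
Wasted per line = 32 - 32 = 0
Total wasted = 0 * 111 = 0

0


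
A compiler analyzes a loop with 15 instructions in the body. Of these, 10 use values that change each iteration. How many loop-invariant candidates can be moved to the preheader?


Invariant candidates = total - loop-dependent
= 15 - 10 = 5

5


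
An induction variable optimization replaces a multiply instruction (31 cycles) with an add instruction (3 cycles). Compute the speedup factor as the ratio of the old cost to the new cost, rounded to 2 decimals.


Ratio = mult_cost / add_cost = 31 / 3 = 10.33

10.33


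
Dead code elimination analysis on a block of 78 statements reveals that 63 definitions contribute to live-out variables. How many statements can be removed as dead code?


Dead code = total statements - live definitions
= 78 - 63 = 15

15


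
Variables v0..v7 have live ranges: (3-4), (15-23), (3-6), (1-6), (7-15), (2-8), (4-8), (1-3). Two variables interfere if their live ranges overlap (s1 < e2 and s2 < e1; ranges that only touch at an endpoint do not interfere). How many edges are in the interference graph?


Check all pairs for overlapping intervals.
Two intervals (s1,e1) and (s2,e2) overlap if s1 < e2 and s2 < e1.
v0 (3-4) vs v1..v7: overlaps v2, v3, v5 -> 3
v1 (15-23) vs v2..v7: overlaps none -> 0
v2 (3-6) vs v3..v7: overlaps v3, v5, v6 -> 3
v3 (1-6) vs v4..v7: overlaps v5, v6, v7 -> 3
v4 (7-15) vs v5..v7: overlaps v5, v6 -> 2
v5 (2-8) vs v6..v7: overlaps v6, v7 -> 2
v6 (4-8) vs v7: overlaps none -> 0
Total overlapping pairs = 3 + 0 + 3 + 3 + 2 + 2 + 0 = 13

13


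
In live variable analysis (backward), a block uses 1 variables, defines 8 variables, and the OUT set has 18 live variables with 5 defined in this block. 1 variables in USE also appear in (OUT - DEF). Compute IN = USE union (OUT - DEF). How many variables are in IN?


OUT - DEF: 18 - 5 = 13
|IN| = |USE| + |OUT - DEF| - |USE ∩ (OUT - DEF)| = 1 + 13 - 1 = 13

13


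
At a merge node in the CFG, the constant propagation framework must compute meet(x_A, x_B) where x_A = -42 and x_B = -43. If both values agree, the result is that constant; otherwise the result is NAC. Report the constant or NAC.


Meet operation: if both paths give the same constant, result is that constant; if they differ, result is NAC (not-a-constant).
Path A: -42, Path B: -43 -> differ
Result: not-a-constant -> NAC

NAC


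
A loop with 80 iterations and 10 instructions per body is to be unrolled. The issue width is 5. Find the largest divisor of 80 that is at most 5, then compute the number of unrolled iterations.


Largest divisor of 80 <= 5 is 5
New iterations = 80 / 5 = 16

16


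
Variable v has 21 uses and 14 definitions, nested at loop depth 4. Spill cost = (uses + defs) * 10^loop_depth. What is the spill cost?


uses + defs = 21 + 14 = 35
10^4 = 10000
Spill cost = 35 * 10000 = 350000

350000


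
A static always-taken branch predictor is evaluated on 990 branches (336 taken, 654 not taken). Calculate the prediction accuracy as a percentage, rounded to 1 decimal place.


Predictor: always-taken
Correct predictions = 336
Accuracy = 336 / 990 * 100 = 33.9%

33.9


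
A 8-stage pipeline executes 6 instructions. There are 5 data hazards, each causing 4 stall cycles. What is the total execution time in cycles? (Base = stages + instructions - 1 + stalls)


Base cycles = 8 + 6 - 1 = 13
Total stalls = 5 * 4 = 20
Total = 13 + 20 = 33

33


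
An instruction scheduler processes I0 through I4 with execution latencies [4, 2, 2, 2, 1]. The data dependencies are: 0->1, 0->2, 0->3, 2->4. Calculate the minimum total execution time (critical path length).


Compute longest path through dependency graph: dist(Ik) = max over predecessors of dist + latency(Ik).
dist(I0) = latency 4 = 4
dist(I1) = dist(I0) + 2 = 4 + 2 = 6
dist(I2) = dist(I0) + 2 = 4 + 2 = 6
dist(I3) = dist(I0) + 2 = 4 + 2 = 6
dist(I4) = dist(I2) + 1 = 6 + 1 = 7
Critical path = max dist = 7

7


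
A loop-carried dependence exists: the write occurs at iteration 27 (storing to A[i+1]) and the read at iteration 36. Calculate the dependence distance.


Distance = read iteration - write iteration
= 36 - 27 = 9

9


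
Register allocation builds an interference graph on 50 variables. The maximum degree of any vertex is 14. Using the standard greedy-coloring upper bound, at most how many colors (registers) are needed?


Greedy coloring never needs more than (max_degree + 1) colors: when coloring a vertex, at most max_degree neighbors are already colored.
Upper bound = 14 + 1 = 15

15
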